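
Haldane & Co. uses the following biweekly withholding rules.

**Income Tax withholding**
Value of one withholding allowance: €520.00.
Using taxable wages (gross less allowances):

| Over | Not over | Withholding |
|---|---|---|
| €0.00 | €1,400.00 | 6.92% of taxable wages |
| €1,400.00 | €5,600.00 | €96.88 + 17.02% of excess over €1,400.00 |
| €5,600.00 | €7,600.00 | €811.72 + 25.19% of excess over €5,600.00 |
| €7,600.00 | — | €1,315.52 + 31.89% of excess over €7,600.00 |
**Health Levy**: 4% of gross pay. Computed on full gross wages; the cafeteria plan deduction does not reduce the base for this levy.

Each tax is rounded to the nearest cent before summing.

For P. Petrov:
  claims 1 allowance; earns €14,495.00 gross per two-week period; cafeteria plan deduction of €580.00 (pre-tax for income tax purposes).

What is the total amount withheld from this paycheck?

€3,743.35

Income Tax: taxable = €14,495.00 − €580.00 − 1×€520.00 = €13,395.00
  €1,315.52 + 31.89% × (€13,395.00 − €7,600.00) = €1,315.52 + 31.89% × €5,795.00 = €3,163.55
Health Levy: 4% × €14,495.00 = €579.80
Total: €3,163.55 + €579.80 = €3,743.35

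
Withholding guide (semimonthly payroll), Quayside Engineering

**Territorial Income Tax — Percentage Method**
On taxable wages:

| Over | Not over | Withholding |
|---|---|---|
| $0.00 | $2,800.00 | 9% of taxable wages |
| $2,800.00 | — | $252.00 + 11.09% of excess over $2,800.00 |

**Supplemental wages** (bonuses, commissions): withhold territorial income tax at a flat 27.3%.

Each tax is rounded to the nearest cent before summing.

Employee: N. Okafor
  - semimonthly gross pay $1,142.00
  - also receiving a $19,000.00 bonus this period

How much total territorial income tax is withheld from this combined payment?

$5,289.78

Territorial Income Tax: taxable = $1,142.00
  9% × $1,142.00 = $102.78
Supplemental (27.3% flat on bonus): 27.3% × $19,000.00 = $5,187.00
Total territorial income tax: $102.78 + $5,187.00 = $5,289.78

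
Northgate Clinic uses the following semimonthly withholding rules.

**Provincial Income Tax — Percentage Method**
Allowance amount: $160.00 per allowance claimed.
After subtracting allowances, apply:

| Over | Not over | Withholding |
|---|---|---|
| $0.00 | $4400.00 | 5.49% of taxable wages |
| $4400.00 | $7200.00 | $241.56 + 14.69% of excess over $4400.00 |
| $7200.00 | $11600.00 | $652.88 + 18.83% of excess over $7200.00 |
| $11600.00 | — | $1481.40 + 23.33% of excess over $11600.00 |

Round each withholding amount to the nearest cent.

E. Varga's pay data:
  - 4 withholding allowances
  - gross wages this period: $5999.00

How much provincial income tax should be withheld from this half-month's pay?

$382.44

Provincial Income Tax: taxable = $5999.00 − 4×$160.00 = $5359.00
  $241.56 + 14.69% × ($5359.00 − $4400.00) = $241.56 + 14.69% × $959.00 = $382.44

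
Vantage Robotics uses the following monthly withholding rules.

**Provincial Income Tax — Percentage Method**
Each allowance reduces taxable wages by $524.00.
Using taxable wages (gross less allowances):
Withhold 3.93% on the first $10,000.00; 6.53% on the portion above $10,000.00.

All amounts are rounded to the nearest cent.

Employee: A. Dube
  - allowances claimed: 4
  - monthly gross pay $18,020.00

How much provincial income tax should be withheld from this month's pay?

$779.84

Provincial Income Tax: taxable = $18,020.00 − 4×$524.00 = $15,924.00
  $393.00 + 6.53% × ($15,924.00 − $10,000.00) = $393.00 + 6.53% × $5,924.00 = $779.84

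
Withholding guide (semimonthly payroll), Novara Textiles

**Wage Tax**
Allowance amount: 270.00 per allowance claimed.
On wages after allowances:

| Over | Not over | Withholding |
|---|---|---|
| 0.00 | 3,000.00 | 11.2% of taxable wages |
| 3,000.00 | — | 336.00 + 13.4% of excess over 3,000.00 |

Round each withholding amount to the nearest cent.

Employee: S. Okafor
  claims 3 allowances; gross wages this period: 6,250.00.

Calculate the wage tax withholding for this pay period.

Wage Tax: taxable = 6,250.00 − 3×270.00 = 5,440.00
  336.00 + 13.4% × (5,440.00 − 3,000.00) = 336.00 + 13.4% × 2,440.00 = 662.96

662.96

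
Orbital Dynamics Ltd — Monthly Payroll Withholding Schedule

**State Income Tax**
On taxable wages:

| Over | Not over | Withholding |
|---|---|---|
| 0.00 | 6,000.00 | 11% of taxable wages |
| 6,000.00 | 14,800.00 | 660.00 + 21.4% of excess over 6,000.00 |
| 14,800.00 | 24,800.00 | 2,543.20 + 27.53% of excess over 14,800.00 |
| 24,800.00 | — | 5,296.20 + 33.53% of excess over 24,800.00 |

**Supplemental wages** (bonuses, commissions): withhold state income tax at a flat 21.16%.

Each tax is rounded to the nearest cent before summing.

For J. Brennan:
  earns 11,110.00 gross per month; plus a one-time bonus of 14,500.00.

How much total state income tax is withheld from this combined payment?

State Income Tax: taxable = 11,110.00
  660.00 + 21.4% × (11,110.00 − 6,000.00) = 660.00 + 21.4% × 5,110.00 = 1,753.54
Supplemental (21.16% flat on bonus): 21.16% × 14,500.00 = 3,068.20
Total state income tax: 1,753.54 + 3,068.20 = 4,821.74

4,821.74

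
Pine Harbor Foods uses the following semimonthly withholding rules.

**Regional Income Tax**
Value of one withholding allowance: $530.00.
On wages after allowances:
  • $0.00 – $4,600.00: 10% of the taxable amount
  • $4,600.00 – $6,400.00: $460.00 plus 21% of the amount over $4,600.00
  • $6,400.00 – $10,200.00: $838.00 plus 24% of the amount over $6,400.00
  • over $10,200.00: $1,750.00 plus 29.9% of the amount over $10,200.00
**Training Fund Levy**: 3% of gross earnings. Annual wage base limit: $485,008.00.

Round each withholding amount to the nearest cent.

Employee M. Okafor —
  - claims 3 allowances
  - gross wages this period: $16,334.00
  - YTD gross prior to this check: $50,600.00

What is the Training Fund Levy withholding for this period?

$490.02

Training Fund Levy: 3% × $16,334.00 = $490.02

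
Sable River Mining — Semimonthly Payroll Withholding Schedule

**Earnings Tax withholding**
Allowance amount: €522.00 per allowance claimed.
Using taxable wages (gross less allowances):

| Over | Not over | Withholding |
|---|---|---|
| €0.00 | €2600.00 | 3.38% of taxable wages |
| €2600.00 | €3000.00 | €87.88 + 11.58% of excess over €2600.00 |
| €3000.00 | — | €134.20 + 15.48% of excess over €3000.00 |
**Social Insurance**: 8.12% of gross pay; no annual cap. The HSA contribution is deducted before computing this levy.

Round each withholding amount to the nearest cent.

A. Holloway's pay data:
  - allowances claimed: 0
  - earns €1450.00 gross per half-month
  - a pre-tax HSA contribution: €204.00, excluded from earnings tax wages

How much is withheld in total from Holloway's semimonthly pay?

€143.29

Earnings Tax: taxable = €1450.00 − €204.00 = €1246.00
  3.38% × €1246.00 = €42.11
Social Insurance: 8.12% × €1246.00 = €101.18
Total: €42.11 + €101.18 = €143.29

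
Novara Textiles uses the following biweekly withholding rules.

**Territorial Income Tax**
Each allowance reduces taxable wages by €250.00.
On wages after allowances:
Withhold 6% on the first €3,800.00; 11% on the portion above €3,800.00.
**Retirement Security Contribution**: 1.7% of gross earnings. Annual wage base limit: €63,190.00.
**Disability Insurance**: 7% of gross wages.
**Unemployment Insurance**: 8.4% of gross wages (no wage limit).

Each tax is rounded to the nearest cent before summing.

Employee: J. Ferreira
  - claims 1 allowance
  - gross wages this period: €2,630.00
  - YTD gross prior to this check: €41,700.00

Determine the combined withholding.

Territorial Income Tax: taxable = €2,630.00 − 1×€250.00 = €2,380.00
  6% × €2,380.00 = €142.80
Retirement Security Contribution: 1.7% × €2,630.00 = €44.71
Disability Insurance: 7% × €2,630.00 = €184.10
Unemployment Insurance: 8.4% × €2,630.00 = €220.92
Total: €142.80 + €44.71 + €184.10 + €220.92 = €592.53

€592.53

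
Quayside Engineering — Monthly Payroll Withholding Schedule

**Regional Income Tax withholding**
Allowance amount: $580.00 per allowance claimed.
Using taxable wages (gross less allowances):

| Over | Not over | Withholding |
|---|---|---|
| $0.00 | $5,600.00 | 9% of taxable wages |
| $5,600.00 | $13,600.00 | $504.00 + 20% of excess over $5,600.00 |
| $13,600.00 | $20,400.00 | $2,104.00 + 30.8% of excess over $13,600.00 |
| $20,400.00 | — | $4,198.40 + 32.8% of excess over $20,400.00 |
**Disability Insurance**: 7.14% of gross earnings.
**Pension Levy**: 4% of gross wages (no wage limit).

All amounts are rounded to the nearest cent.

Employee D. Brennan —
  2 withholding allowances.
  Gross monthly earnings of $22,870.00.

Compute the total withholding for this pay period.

$7,175.80

Regional Income Tax: taxable = $22,870.00 − 2×$580.00 = $21,710.00
  $4,198.40 + 32.8% × ($21,710.00 − $20,400.00) = $4,198.40 + 32.8% × $1,310.00 = $4,628.08
Disability Insurance: 7.14% × $22,870.00 = $1,632.92
Pension Levy: 4% × $22,870.00 = $914.80
Total: $4,628.08 + $1,632.92 + $914.80 = $7,175.80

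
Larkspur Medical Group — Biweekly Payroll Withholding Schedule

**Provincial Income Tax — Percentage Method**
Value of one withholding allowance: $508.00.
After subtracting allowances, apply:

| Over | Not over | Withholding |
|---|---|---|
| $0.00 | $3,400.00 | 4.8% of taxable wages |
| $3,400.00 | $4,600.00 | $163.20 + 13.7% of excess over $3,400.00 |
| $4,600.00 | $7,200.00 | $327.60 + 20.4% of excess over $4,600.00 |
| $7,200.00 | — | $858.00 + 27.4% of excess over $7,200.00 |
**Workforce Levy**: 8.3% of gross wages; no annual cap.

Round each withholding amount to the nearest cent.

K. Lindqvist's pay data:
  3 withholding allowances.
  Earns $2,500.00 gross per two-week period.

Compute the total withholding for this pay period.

Provincial Income Tax: taxable = $2,500.00 − 3×$508.00 = $976.00
  4.8% × $976.00 = $46.85
Workforce Levy: 8.3% × $2,500.00 = $207.50
Total: $46.85 + $207.50 = $254.35

$254.35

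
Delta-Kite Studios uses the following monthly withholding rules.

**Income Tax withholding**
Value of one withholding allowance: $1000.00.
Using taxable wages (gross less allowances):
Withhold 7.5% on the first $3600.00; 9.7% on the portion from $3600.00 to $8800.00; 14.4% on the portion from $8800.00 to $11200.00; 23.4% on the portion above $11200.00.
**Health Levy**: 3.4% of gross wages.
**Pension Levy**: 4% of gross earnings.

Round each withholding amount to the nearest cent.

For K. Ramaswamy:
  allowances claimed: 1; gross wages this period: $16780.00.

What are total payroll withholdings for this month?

$3433.44

Income Tax: taxable = $16780.00 − 1×$1000.00 = $15780.00
  $1120.00 + 23.4% × ($15780.00 − $11200.00) = $1120.00 + 23.4% × $4580.00 = $2191.72
Health Levy: 3.4% × $16780.00 = $570.52
Pension Levy: 4% × $16780.00 = $671.20
Total: $2191.72 + $570.52 + $671.20 = $3433.44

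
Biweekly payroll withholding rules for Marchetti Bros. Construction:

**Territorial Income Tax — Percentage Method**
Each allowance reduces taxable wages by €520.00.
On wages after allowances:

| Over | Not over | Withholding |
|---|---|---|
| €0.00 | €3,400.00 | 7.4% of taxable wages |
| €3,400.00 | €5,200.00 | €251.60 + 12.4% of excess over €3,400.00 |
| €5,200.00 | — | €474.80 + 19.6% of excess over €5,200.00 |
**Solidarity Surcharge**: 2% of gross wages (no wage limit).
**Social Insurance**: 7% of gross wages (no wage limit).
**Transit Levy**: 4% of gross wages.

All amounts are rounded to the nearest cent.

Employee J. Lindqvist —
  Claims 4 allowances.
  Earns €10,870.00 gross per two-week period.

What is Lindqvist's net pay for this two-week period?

Territorial Income Tax: taxable = €10,870.00 − 4×€520.00 = €8,790.00
  €474.80 + 19.6% × (€8,790.00 − €5,200.00) = €474.80 + 19.6% × €3,590.00 = €1,178.44
Solidarity Surcharge: 2% × €10,870.00 = €217.40
Social Insurance: 7% × €10,870.00 = €760.90
Transit Levy: 4% × €10,870.00 = €434.80
Total withheld: €1,178.44 + €217.40 + €760.90 + €434.80 = €2,591.54
Net pay: €10,870.00 − €2,591.54 = €8,278.46

€8,278.46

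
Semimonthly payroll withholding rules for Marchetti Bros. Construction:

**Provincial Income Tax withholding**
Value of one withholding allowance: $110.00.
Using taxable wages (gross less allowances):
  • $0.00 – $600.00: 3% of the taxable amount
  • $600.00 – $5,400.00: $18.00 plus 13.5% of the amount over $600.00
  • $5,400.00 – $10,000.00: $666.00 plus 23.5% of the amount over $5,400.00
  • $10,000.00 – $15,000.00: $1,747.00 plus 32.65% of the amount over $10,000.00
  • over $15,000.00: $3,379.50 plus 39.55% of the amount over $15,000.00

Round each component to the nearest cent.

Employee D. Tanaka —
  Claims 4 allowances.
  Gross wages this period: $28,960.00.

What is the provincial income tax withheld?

Provincial Income Tax: taxable = $28,960.00 − 4×$110.00 = $28,520.00
  $3,379.50 + 39.55% × ($28,520.00 − $15,000.00) = $3,379.50 + 39.55% × $13,520.00 = $8,726.66

$8,726.66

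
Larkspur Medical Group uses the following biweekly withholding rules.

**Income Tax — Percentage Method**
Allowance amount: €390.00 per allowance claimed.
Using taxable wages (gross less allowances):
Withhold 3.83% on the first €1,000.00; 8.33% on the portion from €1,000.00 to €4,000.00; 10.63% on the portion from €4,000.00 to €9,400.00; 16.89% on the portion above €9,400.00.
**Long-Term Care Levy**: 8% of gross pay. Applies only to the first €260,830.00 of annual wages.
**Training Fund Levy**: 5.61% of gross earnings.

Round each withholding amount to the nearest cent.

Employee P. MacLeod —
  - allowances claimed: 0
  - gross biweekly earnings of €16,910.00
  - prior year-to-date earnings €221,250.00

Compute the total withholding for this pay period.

Income Tax: taxable = €16,910.00
  €862.22 + 16.89% × (€16,910.00 − €9,400.00) = €862.22 + 16.89% × €7,510.00 = €2,130.66
Long-Term Care Levy: 8% × €16,910.00 = €1,352.80
Training Fund Levy: 5.61% × €16,910.00 = €948.65
Total: €2,130.66 + €1,352.80 + €948.65 = €4,432.11

€4,432.11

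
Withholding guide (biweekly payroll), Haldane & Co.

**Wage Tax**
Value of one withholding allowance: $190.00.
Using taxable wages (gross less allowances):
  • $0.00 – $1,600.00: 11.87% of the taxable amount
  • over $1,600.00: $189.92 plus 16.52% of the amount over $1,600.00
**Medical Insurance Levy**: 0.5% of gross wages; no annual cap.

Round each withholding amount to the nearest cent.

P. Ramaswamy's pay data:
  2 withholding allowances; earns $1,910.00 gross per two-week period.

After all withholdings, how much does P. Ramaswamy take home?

$1,718.84

Wage Tax: taxable = $1,910.00 − 2×$190.00 = $1,530.00
  11.87% × $1,530.00 = $181.61
Medical Insurance Levy: 0.5% × $1,910.00 = $9.55
Total withheld: $181.61 + $9.55 = $191.16
Net pay: $1,910.00 − $191.16 = $1,718.84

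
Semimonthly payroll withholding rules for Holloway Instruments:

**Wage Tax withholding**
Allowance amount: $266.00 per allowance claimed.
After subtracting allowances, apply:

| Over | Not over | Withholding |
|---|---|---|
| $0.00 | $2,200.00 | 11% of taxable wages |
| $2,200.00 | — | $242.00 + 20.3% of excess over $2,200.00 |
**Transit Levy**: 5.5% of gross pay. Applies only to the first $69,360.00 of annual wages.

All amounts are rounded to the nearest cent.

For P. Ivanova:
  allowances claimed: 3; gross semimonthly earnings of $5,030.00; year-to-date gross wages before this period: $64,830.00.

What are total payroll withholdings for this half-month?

$903.65

Wage Tax: taxable = $5,030.00 − 3×$266.00 = $4,232.00
  $242.00 + 20.3% × ($4,232.00 − $2,200.00) = $242.00 + 20.3% × $2,032.00 = $654.50
Transit Levy: cap $69,360.00 − YTD $64,830.00 = $4,530.00 subject; 5.5% × $4,530.00 = $249.15
Total: $654.50 + $249.15 = $903.65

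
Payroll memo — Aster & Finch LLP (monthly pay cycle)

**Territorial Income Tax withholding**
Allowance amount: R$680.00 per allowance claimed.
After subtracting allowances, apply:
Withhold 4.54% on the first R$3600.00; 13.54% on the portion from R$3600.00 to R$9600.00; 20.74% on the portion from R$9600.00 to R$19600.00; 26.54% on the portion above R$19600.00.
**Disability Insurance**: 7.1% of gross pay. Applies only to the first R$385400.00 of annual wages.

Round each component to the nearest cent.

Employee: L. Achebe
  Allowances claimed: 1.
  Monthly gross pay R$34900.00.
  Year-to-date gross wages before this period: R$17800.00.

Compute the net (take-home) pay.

R$25492.11

Territorial Income Tax: taxable = R$34900.00 − 1×R$680.00 = R$34220.00
  R$3049.84 + 26.54% × (R$34220.00 − R$19600.00) = R$3049.84 + 26.54% × R$14620.00 = R$6929.99
Disability Insurance: 7.1% × R$34900.00 = R$2477.90
Total withheld: R$6929.99 + R$2477.90 = R$9407.89
Net pay: R$34900.00 − R$9407.89 = R$25492.11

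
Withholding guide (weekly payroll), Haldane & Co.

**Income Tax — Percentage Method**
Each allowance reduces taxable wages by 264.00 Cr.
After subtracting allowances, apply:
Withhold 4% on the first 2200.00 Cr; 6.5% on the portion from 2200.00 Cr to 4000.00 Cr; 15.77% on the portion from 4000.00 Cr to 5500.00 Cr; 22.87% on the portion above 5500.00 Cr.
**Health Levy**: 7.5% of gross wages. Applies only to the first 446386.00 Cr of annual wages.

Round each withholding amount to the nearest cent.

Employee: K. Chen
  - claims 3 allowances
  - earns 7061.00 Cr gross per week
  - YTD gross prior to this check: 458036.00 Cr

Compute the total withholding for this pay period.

Income Tax: taxable = 7061.00 Cr − 3×264.00 Cr = 6269.00 Cr
  441.55 Cr + 22.87% × (6269.00 Cr − 5500.00 Cr) = 441.55 Cr + 22.87% × 769.00 Cr = 617.42 Cr
Health Levy: YTD 458036.00 Cr ≥ cap 446386.00 Cr → 0.00 Cr
Total: 617.42 Cr + 0.00 Cr = 617.42 Cr

617.42 Cr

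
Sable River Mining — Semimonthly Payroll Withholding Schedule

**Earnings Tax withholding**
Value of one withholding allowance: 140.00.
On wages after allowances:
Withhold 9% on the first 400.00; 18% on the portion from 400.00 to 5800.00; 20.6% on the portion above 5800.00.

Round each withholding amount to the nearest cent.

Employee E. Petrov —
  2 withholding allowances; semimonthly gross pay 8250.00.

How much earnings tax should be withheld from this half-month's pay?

Earnings Tax: taxable = 8250.00 − 2×140.00 = 7970.00
  1008.00 + 20.6% × (7970.00 − 5800.00) = 1008.00 + 20.6% × 2170.00 = 1455.02

1455.02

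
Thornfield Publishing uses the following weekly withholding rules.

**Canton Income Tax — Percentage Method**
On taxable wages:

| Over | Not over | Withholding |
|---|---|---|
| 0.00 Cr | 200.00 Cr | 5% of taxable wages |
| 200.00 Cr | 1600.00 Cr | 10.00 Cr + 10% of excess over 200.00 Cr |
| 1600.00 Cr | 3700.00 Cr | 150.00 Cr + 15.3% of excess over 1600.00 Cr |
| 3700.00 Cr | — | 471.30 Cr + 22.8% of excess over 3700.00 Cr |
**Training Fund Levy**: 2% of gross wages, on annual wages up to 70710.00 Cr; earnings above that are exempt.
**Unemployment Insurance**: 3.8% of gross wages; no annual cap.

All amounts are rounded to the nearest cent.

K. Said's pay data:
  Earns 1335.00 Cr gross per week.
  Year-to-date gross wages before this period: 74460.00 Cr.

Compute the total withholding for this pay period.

174.23 Cr

Canton Income Tax: taxable = 1335.00 Cr
  10.00 Cr + 10% × (1335.00 Cr − 200.00 Cr) = 10.00 Cr + 10% × 1135.00 Cr = 123.50 Cr
Training Fund Levy: YTD 74460.00 Cr ≥ cap 70710.00 Cr → 0.00 Cr
Unemployment Insurance: 3.8% × 1335.00 Cr = 50.73 Cr
Total: 123.50 Cr + 0.00 Cr + 50.73 Cr = 174.23 Cr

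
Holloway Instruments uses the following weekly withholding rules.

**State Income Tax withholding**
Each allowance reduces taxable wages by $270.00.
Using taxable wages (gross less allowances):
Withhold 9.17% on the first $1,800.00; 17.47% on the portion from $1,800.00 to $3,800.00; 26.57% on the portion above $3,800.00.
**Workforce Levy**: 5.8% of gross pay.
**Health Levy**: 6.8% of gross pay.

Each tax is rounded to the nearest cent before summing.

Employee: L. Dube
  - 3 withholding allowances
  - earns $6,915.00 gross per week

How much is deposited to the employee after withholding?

$4,916.81

State Income Tax: taxable = $6,915.00 − 3×$270.00 = $6,105.00
  $514.46 + 26.57% × ($6,105.00 − $3,800.00) = $514.46 + 26.57% × $2,305.00 = $1,126.90
Workforce Levy: 5.8% × $6,915.00 = $401.07
Health Levy: 6.8% × $6,915.00 = $470.22
Total withheld: $1,126.90 + $401.07 + $470.22 = $1,998.19
Net pay: $6,915.00 − $1,998.19 = $4,916.81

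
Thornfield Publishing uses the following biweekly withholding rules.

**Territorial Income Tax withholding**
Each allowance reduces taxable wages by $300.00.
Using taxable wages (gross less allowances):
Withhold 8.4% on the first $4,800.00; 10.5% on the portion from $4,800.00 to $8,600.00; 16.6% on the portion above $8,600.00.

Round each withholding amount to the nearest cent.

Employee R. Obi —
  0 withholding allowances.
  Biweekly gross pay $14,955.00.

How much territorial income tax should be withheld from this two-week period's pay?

$1,857.13

Territorial Income Tax: taxable = $14,955.00
  $802.20 + 16.6% × ($14,955.00 − $8,600.00) = $802.20 + 16.6% × $6,355.00 = $1,857.13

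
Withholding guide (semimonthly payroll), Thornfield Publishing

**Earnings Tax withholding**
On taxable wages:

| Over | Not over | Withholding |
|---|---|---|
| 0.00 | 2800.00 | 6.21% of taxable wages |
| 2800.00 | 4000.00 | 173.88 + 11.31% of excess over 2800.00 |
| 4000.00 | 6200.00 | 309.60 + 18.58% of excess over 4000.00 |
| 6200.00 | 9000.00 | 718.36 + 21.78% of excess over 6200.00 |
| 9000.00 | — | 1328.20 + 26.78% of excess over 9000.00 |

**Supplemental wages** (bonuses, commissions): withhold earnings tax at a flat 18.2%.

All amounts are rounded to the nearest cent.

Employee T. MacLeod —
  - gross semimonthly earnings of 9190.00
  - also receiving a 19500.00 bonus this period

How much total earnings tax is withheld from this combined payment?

Earnings Tax: taxable = 9190.00
  1328.20 + 26.78% × (9190.00 − 9000.00) = 1328.20 + 26.78% × 190.00 = 1379.08
Supplemental (18.2% flat on bonus): 18.2% × 19500.00 = 3549.00
Total earnings tax: 1379.08 + 3549.00 = 4928.08

4928.08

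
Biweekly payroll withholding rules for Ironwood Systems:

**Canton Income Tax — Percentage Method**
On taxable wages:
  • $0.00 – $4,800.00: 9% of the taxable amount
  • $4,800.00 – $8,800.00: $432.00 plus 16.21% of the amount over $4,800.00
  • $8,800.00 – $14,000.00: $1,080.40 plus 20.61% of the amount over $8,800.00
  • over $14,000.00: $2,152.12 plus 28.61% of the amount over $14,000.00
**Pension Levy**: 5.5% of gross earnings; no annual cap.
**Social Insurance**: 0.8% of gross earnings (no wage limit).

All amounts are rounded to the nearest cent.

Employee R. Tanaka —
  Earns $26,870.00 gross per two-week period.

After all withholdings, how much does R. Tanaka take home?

$19,342.96

Canton Income Tax: taxable = $26,870.00
  $2,152.12 + 28.61% × ($26,870.00 − $14,000.00) = $2,152.12 + 28.61% × $12,870.00 = $5,834.23
Pension Levy: 5.5% × $26,870.00 = $1,477.85
Social Insurance: 0.8% × $26,870.00 = $214.96
Total withheld: $5,834.23 + $1,477.85 + $214.96 = $7,527.04
Net pay: $26,870.00 − $7,527.04 = $19,342.96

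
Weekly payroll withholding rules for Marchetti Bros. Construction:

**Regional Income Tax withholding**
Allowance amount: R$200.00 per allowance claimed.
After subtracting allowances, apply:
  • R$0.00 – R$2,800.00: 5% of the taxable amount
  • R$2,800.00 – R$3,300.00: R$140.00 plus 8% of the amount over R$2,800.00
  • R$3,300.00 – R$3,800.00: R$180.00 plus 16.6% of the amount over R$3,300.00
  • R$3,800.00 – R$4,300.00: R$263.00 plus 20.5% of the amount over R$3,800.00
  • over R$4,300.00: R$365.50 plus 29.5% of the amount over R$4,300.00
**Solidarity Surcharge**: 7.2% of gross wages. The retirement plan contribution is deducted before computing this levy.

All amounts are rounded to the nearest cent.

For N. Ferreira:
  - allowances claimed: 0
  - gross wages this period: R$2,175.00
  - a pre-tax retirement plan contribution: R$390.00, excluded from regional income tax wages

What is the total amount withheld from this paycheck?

Regional Income Tax: taxable = R$2,175.00 − R$390.00 = R$1,785.00
  5% × R$1,785.00 = R$89.25
Solidarity Surcharge: 7.2% × R$1,785.00 = R$128.52
Total: R$89.25 + R$128.52 = R$217.77

R$217.77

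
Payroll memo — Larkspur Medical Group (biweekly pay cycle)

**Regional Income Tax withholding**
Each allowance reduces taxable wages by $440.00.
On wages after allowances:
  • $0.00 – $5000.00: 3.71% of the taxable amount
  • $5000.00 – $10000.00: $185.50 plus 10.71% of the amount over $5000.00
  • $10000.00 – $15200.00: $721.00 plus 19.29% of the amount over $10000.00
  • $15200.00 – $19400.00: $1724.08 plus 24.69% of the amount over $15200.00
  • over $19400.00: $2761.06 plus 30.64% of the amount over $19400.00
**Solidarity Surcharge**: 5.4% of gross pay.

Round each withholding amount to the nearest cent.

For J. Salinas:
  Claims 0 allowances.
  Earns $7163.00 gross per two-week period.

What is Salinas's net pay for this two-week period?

Regional Income Tax: taxable = $7163.00
  $185.50 + 10.71% × ($7163.00 − $5000.00) = $185.50 + 10.71% × $2163.00 = $417.16
Solidarity Surcharge: 5.4% × $7163.00 = $386.80
Total withheld: $417.16 + $386.80 = $803.96
Net pay: $7163.00 − $803.96 = $6359.04

$6359.04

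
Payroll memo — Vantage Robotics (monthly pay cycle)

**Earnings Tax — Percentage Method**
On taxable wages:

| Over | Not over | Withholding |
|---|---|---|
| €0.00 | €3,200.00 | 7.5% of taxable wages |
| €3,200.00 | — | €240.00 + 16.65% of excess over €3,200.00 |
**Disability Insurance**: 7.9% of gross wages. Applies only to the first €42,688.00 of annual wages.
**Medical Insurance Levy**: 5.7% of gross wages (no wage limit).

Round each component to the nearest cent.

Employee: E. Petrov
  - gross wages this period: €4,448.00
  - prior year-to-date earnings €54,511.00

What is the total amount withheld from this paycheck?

€701.33

Earnings Tax: taxable = €4,448.00
  €240.00 + 16.65% × (€4,448.00 − €3,200.00) = €240.00 + 16.65% × €1,248.00 = €447.79
Disability Insurance: YTD €54,511.00 ≥ cap €42,688.00 → €0.00
Medical Insurance Levy: 5.7% × €4,448.00 = €253.54
Total: €447.79 + €0.00 + €253.54 = €701.33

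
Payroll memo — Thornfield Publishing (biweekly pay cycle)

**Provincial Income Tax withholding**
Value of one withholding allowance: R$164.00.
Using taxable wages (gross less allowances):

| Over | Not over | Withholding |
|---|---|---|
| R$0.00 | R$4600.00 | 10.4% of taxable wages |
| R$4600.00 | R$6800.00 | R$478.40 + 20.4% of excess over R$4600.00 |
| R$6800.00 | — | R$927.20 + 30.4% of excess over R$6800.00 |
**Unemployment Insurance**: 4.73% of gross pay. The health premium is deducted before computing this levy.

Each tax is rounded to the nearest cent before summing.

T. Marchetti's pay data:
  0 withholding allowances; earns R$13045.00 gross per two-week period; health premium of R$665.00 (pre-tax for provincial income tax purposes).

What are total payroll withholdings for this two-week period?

R$3209.09

Provincial Income Tax: taxable = R$13045.00 − R$665.00 = R$12380.00
  R$927.20 + 30.4% × (R$12380.00 − R$6800.00) = R$927.20 + 30.4% × R$5580.00 = R$2623.52
Unemployment Insurance: 4.73% × R$12380.00 = R$585.57
Total: R$2623.52 + R$585.57 = R$3209.09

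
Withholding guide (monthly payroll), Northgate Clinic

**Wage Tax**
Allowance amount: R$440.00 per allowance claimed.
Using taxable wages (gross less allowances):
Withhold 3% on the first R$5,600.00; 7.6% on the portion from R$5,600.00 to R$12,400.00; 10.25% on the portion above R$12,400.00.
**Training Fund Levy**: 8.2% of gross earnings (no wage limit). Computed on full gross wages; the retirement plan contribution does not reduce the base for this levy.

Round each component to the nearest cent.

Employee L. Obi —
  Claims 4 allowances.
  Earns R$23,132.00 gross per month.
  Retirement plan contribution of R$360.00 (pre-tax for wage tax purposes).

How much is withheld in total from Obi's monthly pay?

R$3,464.35

Wage Tax: taxable = R$23,132.00 − R$360.00 − 4×R$440.00 = R$21,012.00
  R$684.80 + 10.25% × (R$21,012.00 − R$12,400.00) = R$684.80 + 10.25% × R$8,612.00 = R$1,567.53
Training Fund Levy: 8.2% × R$23,132.00 = R$1,896.82
Total: R$1,567.53 + R$1,896.82 = R$3,464.35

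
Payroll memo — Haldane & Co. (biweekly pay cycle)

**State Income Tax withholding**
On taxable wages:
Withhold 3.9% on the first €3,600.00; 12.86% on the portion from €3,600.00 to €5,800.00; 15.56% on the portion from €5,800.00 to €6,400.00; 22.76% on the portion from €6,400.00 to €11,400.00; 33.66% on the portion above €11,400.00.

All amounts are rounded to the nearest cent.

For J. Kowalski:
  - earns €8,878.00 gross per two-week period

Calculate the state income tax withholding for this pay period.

€1,080.67

State Income Tax: taxable = €8,878.00
  €516.68 + 22.76% × (€8,878.00 − €6,400.00) = €516.68 + 22.76% × €2,478.00 = €1,080.67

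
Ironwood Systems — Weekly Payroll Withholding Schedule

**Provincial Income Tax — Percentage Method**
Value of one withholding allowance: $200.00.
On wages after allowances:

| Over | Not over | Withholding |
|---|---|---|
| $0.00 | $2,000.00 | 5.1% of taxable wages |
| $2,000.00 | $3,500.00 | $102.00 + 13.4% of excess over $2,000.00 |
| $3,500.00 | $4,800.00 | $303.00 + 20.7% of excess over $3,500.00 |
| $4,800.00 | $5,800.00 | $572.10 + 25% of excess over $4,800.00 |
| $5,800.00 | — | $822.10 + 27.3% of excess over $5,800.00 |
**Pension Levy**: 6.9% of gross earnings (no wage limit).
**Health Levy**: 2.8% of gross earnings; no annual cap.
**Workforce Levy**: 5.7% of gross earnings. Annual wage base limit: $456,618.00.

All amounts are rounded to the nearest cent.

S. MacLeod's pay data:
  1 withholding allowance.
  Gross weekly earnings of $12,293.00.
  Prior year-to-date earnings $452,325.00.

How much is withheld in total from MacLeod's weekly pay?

$3,977.21

Provincial Income Tax: taxable = $12,293.00 − 1×$200.00 = $12,093.00
  $822.10 + 27.3% × ($12,093.00 − $5,800.00) = $822.10 + 27.3% × $6,293.00 = $2,540.09
Pension Levy: 6.9% × $12,293.00 = $848.22
Health Levy: 2.8% × $12,293.00 = $344.20
Workforce Levy: cap $456,618.00 − YTD $452,325.00 = $4,293.00 subject; 5.7% × $4,293.00 = $244.70
Total: $2,540.09 + $848.22 + $344.20 + $244.70 = $3,977.21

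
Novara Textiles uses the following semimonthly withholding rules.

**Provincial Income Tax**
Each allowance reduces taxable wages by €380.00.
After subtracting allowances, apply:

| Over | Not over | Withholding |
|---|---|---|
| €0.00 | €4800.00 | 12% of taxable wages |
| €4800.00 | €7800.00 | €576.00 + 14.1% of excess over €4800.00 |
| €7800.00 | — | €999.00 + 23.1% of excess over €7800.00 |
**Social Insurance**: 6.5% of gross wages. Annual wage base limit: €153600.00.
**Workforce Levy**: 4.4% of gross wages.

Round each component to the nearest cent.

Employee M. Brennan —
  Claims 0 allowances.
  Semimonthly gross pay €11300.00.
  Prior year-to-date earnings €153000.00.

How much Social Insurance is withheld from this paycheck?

€39.00

Social Insurance: cap €153600.00 − YTD €153000.00 = €600.00 subject; 6.5% × €600.00 = €39.00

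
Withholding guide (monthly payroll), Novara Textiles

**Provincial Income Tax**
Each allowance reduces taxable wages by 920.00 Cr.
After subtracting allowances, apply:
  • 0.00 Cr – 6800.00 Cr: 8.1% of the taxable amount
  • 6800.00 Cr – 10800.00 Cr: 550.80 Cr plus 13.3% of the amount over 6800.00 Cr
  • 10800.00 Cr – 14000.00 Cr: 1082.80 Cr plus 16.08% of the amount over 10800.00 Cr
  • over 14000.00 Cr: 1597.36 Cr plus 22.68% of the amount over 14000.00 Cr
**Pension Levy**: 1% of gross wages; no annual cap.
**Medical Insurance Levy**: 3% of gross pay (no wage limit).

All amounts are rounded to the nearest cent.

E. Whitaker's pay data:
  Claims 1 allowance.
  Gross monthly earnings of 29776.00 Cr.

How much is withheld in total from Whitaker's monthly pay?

6157.74 Cr

Provincial Income Tax: taxable = 29776.00 Cr − 1×920.00 Cr = 28856.00 Cr
  1597.36 Cr + 22.68% × (28856.00 Cr − 14000.00 Cr) = 1597.36 Cr + 22.68% × 14856.00 Cr = 4966.70 Cr
Pension Levy: 1% × 29776.00 Cr = 297.76 Cr
Medical Insurance Levy: 3% × 29776.00 Cr = 893.28 Cr
Total: 4966.70 Cr + 297.76 Cr + 893.28 Cr = 6157.74 Cr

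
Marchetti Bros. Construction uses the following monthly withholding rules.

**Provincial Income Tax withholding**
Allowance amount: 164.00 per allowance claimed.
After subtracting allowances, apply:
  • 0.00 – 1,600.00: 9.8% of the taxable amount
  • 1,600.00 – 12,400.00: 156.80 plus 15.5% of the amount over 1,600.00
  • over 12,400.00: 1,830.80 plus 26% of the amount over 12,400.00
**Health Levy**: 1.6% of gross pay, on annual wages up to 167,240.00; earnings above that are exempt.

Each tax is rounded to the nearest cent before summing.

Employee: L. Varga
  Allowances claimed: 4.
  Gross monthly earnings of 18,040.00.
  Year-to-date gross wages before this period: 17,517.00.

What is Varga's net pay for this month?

Provincial Income Tax: taxable = 18,040.00 − 4×164.00 = 17,384.00
  1,830.80 + 26% × (17,384.00 − 12,400.00) = 1,830.80 + 26% × 4,984.00 = 3,126.64
Health Levy: 1.6% × 18,040.00 = 288.64
Total withheld: 3,126.64 + 288.64 = 3,415.28
Net pay: 18,040.00 − 3,415.28 = 14,624.72

14,624.72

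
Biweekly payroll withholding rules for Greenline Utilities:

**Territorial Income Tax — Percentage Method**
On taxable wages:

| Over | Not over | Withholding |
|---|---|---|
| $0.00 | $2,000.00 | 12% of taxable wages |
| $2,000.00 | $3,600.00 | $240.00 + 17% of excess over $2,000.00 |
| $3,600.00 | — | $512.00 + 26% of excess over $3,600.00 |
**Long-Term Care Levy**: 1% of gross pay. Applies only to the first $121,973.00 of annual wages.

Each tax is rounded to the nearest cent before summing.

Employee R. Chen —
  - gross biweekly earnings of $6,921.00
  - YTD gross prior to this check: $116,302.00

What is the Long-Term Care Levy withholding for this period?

$56.71

Long-Term Care Levy: cap $121,973.00 − YTD $116,302.00 = $5,671.00 subject; 1% × $5,671.00 = $56.71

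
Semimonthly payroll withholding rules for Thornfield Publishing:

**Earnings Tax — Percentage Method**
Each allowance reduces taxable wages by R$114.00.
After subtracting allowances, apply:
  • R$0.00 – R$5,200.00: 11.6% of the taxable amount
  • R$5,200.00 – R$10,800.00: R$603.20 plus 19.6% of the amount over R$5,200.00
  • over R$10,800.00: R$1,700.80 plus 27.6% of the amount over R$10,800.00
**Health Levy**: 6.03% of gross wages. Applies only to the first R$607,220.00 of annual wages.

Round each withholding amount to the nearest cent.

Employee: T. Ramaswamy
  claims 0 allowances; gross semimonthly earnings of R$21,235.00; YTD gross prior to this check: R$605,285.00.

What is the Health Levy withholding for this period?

R$116.68

Health Levy: cap R$607,220.00 − YTD R$605,285.00 = R$1,935.00 subject; 6.03% × R$1,935.00 = R$116.68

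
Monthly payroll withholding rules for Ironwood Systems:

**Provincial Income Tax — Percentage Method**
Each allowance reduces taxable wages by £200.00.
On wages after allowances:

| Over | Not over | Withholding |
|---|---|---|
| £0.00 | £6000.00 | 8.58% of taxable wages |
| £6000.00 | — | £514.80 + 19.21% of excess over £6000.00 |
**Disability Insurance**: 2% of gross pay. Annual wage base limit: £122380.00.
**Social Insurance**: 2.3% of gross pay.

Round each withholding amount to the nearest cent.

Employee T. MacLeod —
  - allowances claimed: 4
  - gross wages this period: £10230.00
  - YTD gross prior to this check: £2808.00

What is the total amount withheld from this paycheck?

Provincial Income Tax: taxable = £10230.00 − 4×£200.00 = £9430.00
  £514.80 + 19.21% × (£9430.00 − £6000.00) = £514.80 + 19.21% × £3430.00 = £1173.70
Disability Insurance: 2% × £10230.00 = £204.60
Social Insurance: 2.3% × £10230.00 = £235.29
Total: £1173.70 + £204.60 + £235.29 = £1613.59

£1613.59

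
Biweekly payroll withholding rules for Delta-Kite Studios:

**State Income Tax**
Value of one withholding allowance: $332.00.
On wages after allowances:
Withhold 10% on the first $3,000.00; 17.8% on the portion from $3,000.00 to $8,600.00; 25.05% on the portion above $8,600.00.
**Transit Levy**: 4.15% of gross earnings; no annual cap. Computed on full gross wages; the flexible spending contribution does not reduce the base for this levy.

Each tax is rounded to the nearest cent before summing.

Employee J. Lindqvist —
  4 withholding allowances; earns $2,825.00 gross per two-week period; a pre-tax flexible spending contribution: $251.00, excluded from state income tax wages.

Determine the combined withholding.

$241.84

State Income Tax: taxable = $2,825.00 − $251.00 − 4×$332.00 = $1,246.00
  10% × $1,246.00 = $124.60
Transit Levy: 4.15% × $2,825.00 = $117.24
Total: $124.60 + $117.24 = $241.84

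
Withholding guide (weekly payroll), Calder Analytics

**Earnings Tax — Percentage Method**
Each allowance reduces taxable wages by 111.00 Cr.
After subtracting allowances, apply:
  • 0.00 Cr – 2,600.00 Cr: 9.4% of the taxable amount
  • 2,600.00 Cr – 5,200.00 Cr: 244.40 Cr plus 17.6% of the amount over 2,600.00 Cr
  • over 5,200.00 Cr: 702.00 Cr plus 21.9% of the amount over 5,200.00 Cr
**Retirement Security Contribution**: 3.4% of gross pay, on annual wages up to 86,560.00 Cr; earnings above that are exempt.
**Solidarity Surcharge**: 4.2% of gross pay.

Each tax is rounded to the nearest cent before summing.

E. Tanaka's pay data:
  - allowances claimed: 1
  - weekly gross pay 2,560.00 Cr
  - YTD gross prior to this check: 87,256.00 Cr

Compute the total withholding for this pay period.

337.73 Cr

Earnings Tax: taxable = 2,560.00 Cr − 1×111.00 Cr = 2,449.00 Cr
  9.4% × 2,449.00 Cr = 230.21 Cr
Retirement Security Contribution: YTD 87,256.00 Cr ≥ cap 86,560.00 Cr → 0.00 Cr
Solidarity Surcharge: 4.2% × 2,560.00 Cr = 107.52 Cr
Total: 230.21 Cr + 0.00 Cr + 107.52 Cr = 337.73 Cr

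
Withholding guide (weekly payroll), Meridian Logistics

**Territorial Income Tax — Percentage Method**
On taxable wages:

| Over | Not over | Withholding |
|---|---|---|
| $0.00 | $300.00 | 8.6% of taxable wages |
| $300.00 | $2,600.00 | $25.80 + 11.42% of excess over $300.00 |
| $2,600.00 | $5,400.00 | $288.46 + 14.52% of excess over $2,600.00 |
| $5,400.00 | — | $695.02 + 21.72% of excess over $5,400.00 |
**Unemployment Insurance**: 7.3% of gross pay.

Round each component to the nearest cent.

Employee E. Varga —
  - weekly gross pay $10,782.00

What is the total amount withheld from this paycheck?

$2,651.08

Territorial Income Tax: taxable = $10,782.00
  $695.02 + 21.72% × ($10,782.00 − $5,400.00) = $695.02 + 21.72% × $5,382.00 = $1,863.99
Unemployment Insurance: 7.3% × $10,782.00 = $787.09
Total: $1,863.99 + $787.09 = $2,651.08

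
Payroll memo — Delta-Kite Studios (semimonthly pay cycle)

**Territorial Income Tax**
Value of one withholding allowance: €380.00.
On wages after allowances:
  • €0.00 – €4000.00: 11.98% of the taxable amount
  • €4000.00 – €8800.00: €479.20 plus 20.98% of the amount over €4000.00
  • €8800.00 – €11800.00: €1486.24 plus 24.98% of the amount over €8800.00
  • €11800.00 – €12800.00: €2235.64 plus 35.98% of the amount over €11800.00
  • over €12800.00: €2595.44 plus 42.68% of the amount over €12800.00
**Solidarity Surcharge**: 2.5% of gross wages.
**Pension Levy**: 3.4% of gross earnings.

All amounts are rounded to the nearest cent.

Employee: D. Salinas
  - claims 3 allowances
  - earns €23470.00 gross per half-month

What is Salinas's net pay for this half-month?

€15422.43

Territorial Income Tax: taxable = €23470.00 − 3×€380.00 = €22330.00
  €2595.44 + 42.68% × (€22330.00 − €12800.00) = €2595.44 + 42.68% × €9530.00 = €6662.84
Solidarity Surcharge: 2.5% × €23470.00 = €586.75
Pension Levy: 3.4% × €23470.00 = €797.98
Total withheld: €6662.84 + €586.75 + €797.98 = €8047.57
Net pay: €23470.00 − €8047.57 = €15422.43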